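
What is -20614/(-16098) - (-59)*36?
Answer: 17106383/8049 ≈ 2125.3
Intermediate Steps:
-20614/(-16098) - (-59)*36 = -20614*(-1/16098) - 1*(-2124) = 10307/8049 + 2124 = 17106383/8049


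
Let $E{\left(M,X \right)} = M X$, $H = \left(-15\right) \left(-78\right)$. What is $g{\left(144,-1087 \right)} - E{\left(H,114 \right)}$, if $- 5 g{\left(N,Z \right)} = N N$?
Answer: $- \frac{687636}{5} \approx -1.3753 \cdot 10^{5}$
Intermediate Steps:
$H = 1170$
$g{\left(N,Z \right)} = - \frac{N^{2}}{5}$ ($g{\left(N,Z \right)} = - \frac{N N}{5} = - \frac{N^{2}}{5}$)
$g{\left(144,-1087 \right)} - E{\left(H,114 \right)} = - \frac{144^{2}}{5} - 1170 \cdot 114 = \left(- \frac{1}{5}\right) 20736 - 133380 = - \frac{20736}{5} - 133380 = - \frac{687636}{5}$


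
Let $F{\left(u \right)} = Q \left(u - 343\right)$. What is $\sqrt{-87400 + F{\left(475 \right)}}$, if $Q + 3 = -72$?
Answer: $10 i \sqrt{973} \approx 311.93 i$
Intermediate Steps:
$Q = -75$ ($Q = -3 - 72 = -75$)
$F{\left(u \right)} = 25725 - 75 u$ ($F{\left(u \right)} = - 75 \left(u - 343\right) = - 75 \left(-343 + u\right) = 25725 - 75 u$)
$\sqrt{-87400 + F{\left(475 \right)}} = \sqrt{-87400 + \left(25725 - 35625\right)} = \sqrt{-87400 - 9900} = \sqrt{-97300} = 10 i \sqrt{973}$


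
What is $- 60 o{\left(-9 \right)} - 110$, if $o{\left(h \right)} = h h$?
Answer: $-4970$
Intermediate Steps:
$o{\left(h \right)} = h^{2}$
$- 60 o{\left(-9 \right)} - 110 = - 60 \left(-9\right)^{2} - 110 = \left(-60\right) 81 - 110 = -4860 - 110 = -4970$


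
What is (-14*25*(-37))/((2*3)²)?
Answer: 6475/18 ≈ 359.72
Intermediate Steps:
(-14*25*(-37))/((2*3)²) = (-350*(-37))/(6²) = 12950/36 = 12950*(1/36) = 6475/18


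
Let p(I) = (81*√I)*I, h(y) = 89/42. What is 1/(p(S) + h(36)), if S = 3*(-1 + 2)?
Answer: -3738/312479387 + 428652*√3/312479387 ≈ 0.0023640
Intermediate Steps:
h(y) = 89/42 (h(y) = 89*(1/42) = 89/42)
S = 3 (S = 3*1 = 3)
p(I) = 81*I^(3/2)
1/(p(S) + h(36)) = 1/(81*3^(3/2) + 89/42) = 1/(81*(3*√3) + 89/42) = 1/(243*√3 + 89/42) = 1/(89/42 + 243*√3)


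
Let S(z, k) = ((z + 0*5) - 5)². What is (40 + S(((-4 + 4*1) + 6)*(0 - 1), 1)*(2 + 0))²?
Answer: 79524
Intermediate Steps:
S(z, k) = (-5 + z)² (S(z, k) = ((z + 0) - 5)² = (z - 5)² = (-5 + z)²)
(40 + S(((-4 + 4*1) + 6)*(0 - 1), 1)*(2 + 0))² = (40 + (-5 + ((-4 + 4*1) + 6)*(0 - 1))²*(2 + 0))² = (40 + (-5 + ((-4 + 4) + 6)*(-1))²*2)² = (40 + (-5 + (0 + 6)*(-1))²*2)² = (40 + (-5 + 6*(-1))²*2)² = (40 + (-5 - 6)²*2)² = (40 + (-11)²*2)² = (40 + 121*2)² = (40 + 242)² = 282² = 79524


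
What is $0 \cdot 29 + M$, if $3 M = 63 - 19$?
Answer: $\frac{44}{3} \approx 14.667$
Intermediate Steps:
$M = \frac{44}{3}$ ($M = \frac{63 - 19}{3} = \frac{1}{3} \cdot 44 = \frac{44}{3} \approx 14.667$)
$0 \cdot 29 + M = 0 \cdot 29 + \frac{44}{3} = 0 + \frac{44}{3} = \frac{44}{3}$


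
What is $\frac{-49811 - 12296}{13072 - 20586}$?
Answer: $\frac{62107}{7514} \approx 8.2655$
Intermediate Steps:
$\frac{-49811 - 12296}{13072 - 20586} = - \frac{62107}{-7514} = \left(-62107\right) \left(- \frac{1}{7514}\right) = \frac{62107}{7514}$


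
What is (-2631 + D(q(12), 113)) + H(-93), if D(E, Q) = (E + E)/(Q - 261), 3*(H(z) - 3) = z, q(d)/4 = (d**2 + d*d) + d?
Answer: -98983/37 ≈ -2675.2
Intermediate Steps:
q(d) = 4*d + 8*d**2 (q(d) = 4*((d**2 + d*d) + d) = 4*((d**2 + d**2) + d) = 4*(2*d**2 + d) = 4*(d + 2*d**2) = 4*d + 8*d**2)
H(z) = 3 + z/3
D(E, Q) = 2*E/(-261 + Q) (D(E, Q) = (2*E)/(-261 + Q) = 2*E/(-261 + Q))
(-2631 + D(q(12), 113)) + H(-93) = (-2631 + 2*(4*12*(1 + 2*12))/(-261 + 113)) + (3 + (1/3)*(-93)) = (-2631 + 2*(4*12*(1 + 24))/(-148)) + (3 - 31) = (-2631 + 2*(4*12*25)*(-1/148)) - 28 = (-2631 + 2*1200*(-1/148)) - 28 = (-2631 - 600/37) - 28 = -97947/37 - 28 = -98983/37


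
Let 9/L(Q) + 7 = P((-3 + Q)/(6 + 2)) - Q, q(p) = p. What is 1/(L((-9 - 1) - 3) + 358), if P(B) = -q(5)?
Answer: 1/367 ≈ 0.0027248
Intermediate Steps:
P(B) = -5 (P(B) = -1*5 = -5)
L(Q) = 9/(-12 - Q) (L(Q) = 9/(-7 + (-5 - Q)) = 9/(-12 - Q))
1/(L((-9 - 1) - 3) + 358) = 1/(-9/(12 + ((-9 - 1) - 3)) + 358) = 1/(-9/(12 + (-10 - 3)) + 358) = 1/(-9/(12 - 13) + 358) = 1/(-9/(-1) + 358) = 1/(-9*(-1) + 358) = 1/(9 + 358) = 1/367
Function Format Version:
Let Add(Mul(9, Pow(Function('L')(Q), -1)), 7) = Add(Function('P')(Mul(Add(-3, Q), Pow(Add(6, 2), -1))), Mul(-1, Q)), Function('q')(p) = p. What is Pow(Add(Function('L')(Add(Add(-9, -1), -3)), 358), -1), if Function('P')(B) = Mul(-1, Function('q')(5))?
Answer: Rational(1, 367) ≈ 0.0027248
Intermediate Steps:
Function('P')(B) = -5 (Function('P')(B) = Mul(-1, 5) = -5)
Function('L')(Q) = Mul(9, Pow(Add(-12, Mul(-1, Q)), -1)) (Function('L')(Q) = Mul(9, Pow(Add(-7, Add(-5, Mul(-1, Q))), -1)) = Mul(9, Pow(Add(-12, Mul(-1, Q)), -1)))
Pow(Add(Function('L')(Add(Add(-9, -1), -3)), 358), -1) = Pow(Add(Mul(-9, Pow(Add(12, Add(Add(-9, -1), -3)), -1)), 358), -1) = Pow(Add(Mul(-9, Pow(Add(12, Add(-10, -3)), -1)), 358), -1) = Pow(Add(Mul(-9, Pow(Add(12, -13), -1)), 358), -1) = Pow(Add(Mul(-9, Pow(-1, -1)), 358), -1) = Pow(Add(Mul(-9, -1), 358), -1) = Pow(Add(9, 358), -1) = Pow(367, -1) = Rational(1, 367)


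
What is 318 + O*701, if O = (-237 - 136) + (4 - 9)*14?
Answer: -310225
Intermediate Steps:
O = -443 (O = -373 - 5*14 = -373 - 70 = -443)
318 + O*701 = 318 - 443*701 = 318 - 310543 = -310225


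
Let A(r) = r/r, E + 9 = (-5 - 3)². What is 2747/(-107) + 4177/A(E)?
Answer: 444192/107 ≈ 4151.3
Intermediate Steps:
E = 55 (E = -9 + (-5 - 3)² = -9 + (-8)² = -9 + 64 = 55)
A(r) = 1
2747/(-107) + 4177/A(E) = 2747/(-107) + 4177/1 = 2747*(-1/107) + 4177*1 = -2747/107 + 4177 = 444192/107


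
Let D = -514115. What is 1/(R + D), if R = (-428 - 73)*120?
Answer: -1/574235 ≈ -1.7414e-6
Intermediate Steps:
R = -60120 (R = -501*120 = -60120)
1/(R + D) = 1/(-60120 - 514115) = 1/(-574235) = -1/574235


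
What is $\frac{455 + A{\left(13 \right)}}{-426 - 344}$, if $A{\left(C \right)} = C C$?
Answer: $- \frac{312}{385} \approx -0.81039$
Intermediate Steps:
$A{\left(C \right)} = C^{2}$
$\frac{455 + A{\left(13 \right)}}{-426 - 344} = \frac{455 + 13^{2}}{-426 - 344} = \frac{455 + 169}{-770} = 624 \left(- \frac{1}{770}\right) = - \frac{312}{385}$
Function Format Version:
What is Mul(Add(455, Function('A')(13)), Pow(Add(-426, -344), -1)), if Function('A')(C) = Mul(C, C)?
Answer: Rational(-312, 385) ≈ -0.81039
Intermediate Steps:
Function('A')(C) = Pow(C, 2)
Mul(Add(455, Function('A')(13)), Pow(Add(-426, -344), -1)) = Mul(Add(455, Pow(13, 2)), Pow(Add(-426, -344), -1)) = Mul(Add(455, 169), Pow(-770, -1)) = Mul(624, Rational(-1, 770)) = Rational(-312, 385)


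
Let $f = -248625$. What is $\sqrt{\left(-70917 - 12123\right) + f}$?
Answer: $i \sqrt{331665} \approx 575.9 i$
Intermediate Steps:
$\sqrt{\left(-70917 - 12123\right) + f} = \sqrt{\left(-70917 - 12123\right) - 248625} = \sqrt{-83040 - 248625} = \sqrt{-331665} = i \sqrt{331665}$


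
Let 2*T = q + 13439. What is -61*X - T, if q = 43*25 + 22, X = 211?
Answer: -20139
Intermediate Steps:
q = 1097 (q = 1075 + 22 = 1097)
T = 7268 (T = (1097 + 13439)/2 = (1/2)*14536 = 7268)
-61*X - T = -61*211 - 1*7268 = -12871 - 7268 = -20139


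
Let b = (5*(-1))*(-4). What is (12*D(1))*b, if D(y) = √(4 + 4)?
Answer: 480*√2 ≈ 678.82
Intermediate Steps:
D(y) = 2*√2 (D(y) = √8 = 2*√2)
b = 20 (b = -5*(-4) = 20)
(12*D(1))*b = (12*(2*√2))*20 = (24*√2)*20 = 480*√2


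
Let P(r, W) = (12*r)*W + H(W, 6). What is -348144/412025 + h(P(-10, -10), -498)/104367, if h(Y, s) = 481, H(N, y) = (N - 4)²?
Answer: -36136560823/43001813175 ≈ -0.84035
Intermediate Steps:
H(N, y) = (-4 + N)²
P(r, W) = (-4 + W)² + 12*W*r (P(r, W) = (12*r)*W + (-4 + W)² = 12*W*r + (-4 + W)² = (-4 + W)² + 12*W*r)
-348144/412025 + h(P(-10, -10), -498)/104367 = -348144/412025 + 481/104367 = -36136560823/43001813175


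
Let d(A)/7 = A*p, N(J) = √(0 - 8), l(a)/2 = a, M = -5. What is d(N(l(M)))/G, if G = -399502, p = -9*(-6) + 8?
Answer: -434*I*√2/199751 ≈ -0.0030727*I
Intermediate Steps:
l(a) = 2*a
N(J) = 2*I*√2 (N(J) = √(-8) = 2*I*√2)
p = 62 (p = 54 + 8 = 62)
d(A) = 434*A (d(A) = 7*(A*62) = 7*(62*A) = 434*A)
d(N(l(M)))/G = (434*(2*I*√2))/(-399502) = (868*I*√2)*(-1/399502) = -434*I*√2/199751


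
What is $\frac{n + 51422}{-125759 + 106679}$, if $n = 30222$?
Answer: $- \frac{20411}{4770} \approx -4.279$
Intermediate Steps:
$\frac{n + 51422}{-125759 + 106679} = \frac{30222 + 51422}{-125759 + 106679} = \frac{81644}{-19080} = 81644 \left(- \frac{1}{19080}\right) = - \frac{20411}{4770}$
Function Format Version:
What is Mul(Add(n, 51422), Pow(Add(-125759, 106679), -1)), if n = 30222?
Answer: Rational(-20411, 4770) ≈ -4.2790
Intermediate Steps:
Mul(Add(n, 51422), Pow(Add(-125759, 106679), -1)) = Mul(Add(30222, 51422), Pow(Add(-125759, 106679), -1)) = Mul(81644, Pow(-19080, -1)) = Mul(81644, Rational(-1, 19080)) = Rational(-20411, 4770)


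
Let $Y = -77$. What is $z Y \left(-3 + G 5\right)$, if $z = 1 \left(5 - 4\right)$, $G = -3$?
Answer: $1386$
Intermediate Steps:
$z = 1$ ($z = 1 \cdot 1 = 1$)
$z Y \left(-3 + G 5\right) = 1 \left(-77\right) \left(-3 - 15\right) = - 77 \left(-3 - 15\right) = \left(-77\right) \left(-18\right) = 1386$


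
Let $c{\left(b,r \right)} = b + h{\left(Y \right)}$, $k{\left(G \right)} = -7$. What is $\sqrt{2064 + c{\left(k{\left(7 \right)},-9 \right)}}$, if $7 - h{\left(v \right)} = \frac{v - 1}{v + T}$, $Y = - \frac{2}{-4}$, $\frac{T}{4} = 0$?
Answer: $\sqrt{2065} \approx 45.442$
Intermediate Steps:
$T = 0$ ($T = 4 \cdot 0 = 0$)
$Y = \frac{1}{2}$ ($Y = \left(-2\right) \left(- \frac{1}{4}\right) = \frac{1}{2} \approx 0.5$)
$h{\left(v \right)} = 7 - \frac{-1 + v}{v}$ ($h{\left(v \right)} = 7 - \frac{v - 1}{v + 0} = 7 - \frac{-1 + v}{v}$)
$c{\left(b,r \right)} = 8 + b$ ($c{\left(b,r \right)} = b + \left(6 + \frac{1}{\frac{1}{2}}\right) = b + \left(6 + 2\right) = b + 8 = 8 + b$)
$\sqrt{2064 + c{\left(k{\left(7 \right)},-9 \right)}} = \sqrt{2064 + \left(8 - 7\right)} = \sqrt{2064 + 1} = \sqrt{2065}$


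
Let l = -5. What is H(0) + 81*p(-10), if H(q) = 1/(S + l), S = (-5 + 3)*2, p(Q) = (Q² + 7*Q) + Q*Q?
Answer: 94769/9 ≈ 10530.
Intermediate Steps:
p(Q) = 2*Q² + 7*Q (p(Q) = (Q² + 7*Q) + Q² = 2*Q² + 7*Q)
S = -4 (S = -2*2 = -4)
H(q) = -⅑ (H(q) = 1/(-4 - 5) = 1/(-9) = -⅑)
H(0) + 81*p(-10) = -⅑ + 81*(-10*(7 + 2*(-10))) = -⅑ + 81*(-10*(7 - 20)) = -⅑ + 81*(-10*(-13)) = -⅑ + 81*130 = -⅑ + 10530 = 94769/9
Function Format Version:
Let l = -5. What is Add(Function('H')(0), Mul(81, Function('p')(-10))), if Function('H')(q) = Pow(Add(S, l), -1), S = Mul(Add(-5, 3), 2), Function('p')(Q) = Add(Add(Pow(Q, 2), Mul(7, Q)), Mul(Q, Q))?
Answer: Rational(94769, 9) ≈ 10530.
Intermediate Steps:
Function('p')(Q) = Add(Mul(2, Pow(Q, 2)), Mul(7, Q)) (Function('p')(Q) = Add(Add(Pow(Q, 2), Mul(7, Q)), Pow(Q, 2)) = Add(Mul(2, Pow(Q, 2)), Mul(7, Q)))
S = -4 (S = Mul(-2, 2) = -4)
Function('H')(q) = Rational(-1, 9) (Function('H')(q) = Pow(Add(-4, -5), -1) = Pow(-9, -1) = Rational(-1, 9))
Add(Function('H')(0), Mul(81, Function('p')(-10))) = Add(Rational(-1, 9), Mul(81, Mul(-10, Add(7, Mul(2, -10))))) = Add(Rational(-1, 9), Mul(81, Mul(-10, Add(7, -20)))) = Add(Rational(-1, 9), Mul(81, Mul(-10, -13))) = Add(Rational(-1, 9), Mul(81, 130)) = Add(Rational(-1, 9), 10530) = Rational(94769, 9)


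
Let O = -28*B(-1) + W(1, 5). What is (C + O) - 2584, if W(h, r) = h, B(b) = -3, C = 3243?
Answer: 744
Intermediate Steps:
O = 85 (O = -28*(-3) + 1 = 84 + 1 = 85)
(C + O) - 2584 = (3243 + 85) - 2584 = 3328 - 2584 = 744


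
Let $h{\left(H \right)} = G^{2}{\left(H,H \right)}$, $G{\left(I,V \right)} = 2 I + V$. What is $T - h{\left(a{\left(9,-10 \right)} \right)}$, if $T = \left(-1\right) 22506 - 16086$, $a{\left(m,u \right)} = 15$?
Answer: $-40617$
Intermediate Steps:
$G{\left(I,V \right)} = V + 2 I$
$h{\left(H \right)} = 9 H^{2}$ ($h{\left(H \right)} = \left(H + 2 H\right)^{2} = \left(3 H\right)^{2} = 9 H^{2}$)
$T = -38592$ ($T = -22506 - 16086 = -38592$)
$T - h{\left(a{\left(9,-10 \right)} \right)} = -38592 - 9 \cdot 15^{2} = -38592 - 9 \cdot 225 = -38592 - 2025 = -40617$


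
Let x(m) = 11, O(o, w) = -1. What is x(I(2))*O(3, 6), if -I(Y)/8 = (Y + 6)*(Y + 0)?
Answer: -11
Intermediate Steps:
I(Y) = -8*Y*(6 + Y) (I(Y) = -8*(Y + 6)*(Y + 0) = -8*(6 + Y)*Y = -8*Y*(6 + Y))
x(I(2))*O(3, 6) = 11*(-1) = -11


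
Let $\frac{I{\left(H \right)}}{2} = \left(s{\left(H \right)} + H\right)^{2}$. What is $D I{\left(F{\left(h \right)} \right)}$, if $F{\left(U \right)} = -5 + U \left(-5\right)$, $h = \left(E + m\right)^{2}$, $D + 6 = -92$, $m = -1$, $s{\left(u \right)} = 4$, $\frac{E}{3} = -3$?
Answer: $-49196196$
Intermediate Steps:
$E = -9$ ($E = 3 \left(-3\right) = -9$)
$D = -98$ ($D = -6 - 92 = -98$)
$h = 100$ ($h = \left(-9 - 1\right)^{2} = \left(-10\right)^{2} = 100$)
$F{\left(U \right)} = -5 - 5 U$
$I{\left(H \right)} = 2 \left(4 + H\right)^{2}$
$D I{\left(F{\left(h \right)} \right)} = - 98 \cdot 2 \left(4 - 505\right)^{2} = - 98 \cdot 2 \left(-501\right)^{2} = - 98 \cdot 2 \cdot 251001 = \left(-98\right) 502002 = -49196196$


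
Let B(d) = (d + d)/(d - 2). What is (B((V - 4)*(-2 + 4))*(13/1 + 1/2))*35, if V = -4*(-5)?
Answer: 1008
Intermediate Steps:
V = 20
B(d) = 2*d/(-2 + d) (B(d) = (2*d)/(-2 + d) = 2*d/(-2 + d))
(B((V - 4)*(-2 + 4))*(13/1 + 1/2))*35 = ((2*((20 - 4)*(-2 + 4))/(-2 + (20 - 4)*(-2 + 4)))*(13/1 + 1/2))*35 = ((2*(16*2)/(-2 + 16*2))*(13*1 + 1*(1/2)))*35 = ((2*32/(-2 + 32))*(13 + 1/2))*35 = ((2*32/30)*(27/2))*35 = ((2*32*(1/30))*(27/2))*35 = ((32/15)*(27/2))*35 = (144/5)*35 = 1008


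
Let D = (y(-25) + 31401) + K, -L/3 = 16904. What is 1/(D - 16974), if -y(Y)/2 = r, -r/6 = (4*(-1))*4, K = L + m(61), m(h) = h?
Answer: -1/36416 ≈ -2.7460e-5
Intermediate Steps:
L = -50712 (L = -3*16904 = -50712)
K = -50651 (K = -50712 + 61 = -50651)
r = 96 (r = -6*4*(-1)*4 = -(-24)*4 = -6*(-16) = 96)
y(Y) = -192 (y(Y) = -2*96 = -192)
D = -19442 (D = (-192 + 31401) - 50651 = 31209 - 50651 = -19442)
1/(D - 16974) = 1/(-19442 - 16974) = 1/(-36416) = -1/36416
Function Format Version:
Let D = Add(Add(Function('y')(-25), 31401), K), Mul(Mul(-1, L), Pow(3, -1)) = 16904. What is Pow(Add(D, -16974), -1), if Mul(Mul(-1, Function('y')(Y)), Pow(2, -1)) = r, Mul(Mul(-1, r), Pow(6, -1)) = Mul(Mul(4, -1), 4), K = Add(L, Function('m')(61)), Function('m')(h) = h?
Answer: Rational(-1, 36416) ≈ -2.7460e-5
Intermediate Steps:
L = -50712 (L = Mul(-3, 16904) = -50712)
K = -50651 (K = Add(-50712, 61) = -50651)
r = 96 (r = Mul(-6, Mul(Mul(4, -1), 4)) = Mul(-6, Mul(-4, 4)) = Mul(-6, -16) = 96)
Function('y')(Y) = -192 (Function('y')(Y) = Mul(-2, 96) = -192)
D = -19442 (D = Add(Add(-192, 31401), -50651) = Add(31209, -50651) = -19442)
Pow(Add(D, -16974), -1) = Pow(Add(-19442, -16974), -1) = Pow(-36416, -1) = Rational(-1, 36416)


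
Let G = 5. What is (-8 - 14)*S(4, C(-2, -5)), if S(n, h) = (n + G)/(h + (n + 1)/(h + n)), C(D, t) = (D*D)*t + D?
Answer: 3564/401 ≈ 8.8878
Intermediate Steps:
C(D, t) = D + t*D**2 (C(D, t) = D**2*t + D = t*D**2 + D = D + t*D**2)
S(n, h) = (5 + n)/(h + (1 + n)/(h + n)) (S(n, h) = (n + 5)/(h + (n + 1)/(h + n)) = (5 + n)/(h + (1 + n)/(h + n)))
(-8 - 14)*S(4, C(-2, -5)) = (-8 - 14)*((4**2 + 5*(-2*(1 - 2*(-5))) + 5*4 - 2*(1 - 2*(-5))*4)/(1 + 4 + (-2*(1 - 2*(-5)))**2 - 2*(1 - 2*(-5))*4)) = -22*(16 + 5*(-2*(1 + 10)) + 20 - 2*(1 + 10)*4)/(1 + 4 + (-2*(1 + 10))**2 - 2*(1 + 10)*4) = -22*(16 + 5*(-2*11) + 20 - 2*11*4)/(1 + 4 + (-2*11)**2 - 2*11*4) = -22*(16 + 5*(-22) + 20 - 22*4)/(1 + 4 + (-22)**2 - 22*4) = -22*(16 - 110 + 20 - 88)/(1 + 4 + 484 - 88) = -22*(-162)/401 = -22*(-162/401) = 3564/401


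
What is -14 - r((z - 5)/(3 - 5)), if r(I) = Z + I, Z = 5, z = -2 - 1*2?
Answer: -47/2 ≈ -23.500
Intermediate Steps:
z = -4 (z = -2 - 2 = -4)
r(I) = 5 + I
-14 - r((z - 5)/(3 - 5)) = -14 - (5 + (-4 - 5)/(3 - 5)) = -14 - (5 - 9/(-2)) = -14 - (5 - 9*(-½)) = -14 - (5 + 9/2) = -14 - 1*19/2 = -14 - 19/2 = -47/2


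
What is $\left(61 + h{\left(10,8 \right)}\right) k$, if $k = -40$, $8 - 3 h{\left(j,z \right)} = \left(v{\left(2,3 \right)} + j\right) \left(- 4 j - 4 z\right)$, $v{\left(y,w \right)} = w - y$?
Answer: $- \frac{39320}{3} \approx -13107.0$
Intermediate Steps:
$h{\left(j,z \right)} = \frac{8}{3} - \frac{\left(1 + j\right) \left(- 4 j - 4 z\right)}{3}$ ($h{\left(j,z \right)} = \frac{8}{3} - \frac{\left(\left(3 - 2\right) + j\right) \left(- 4 j - 4 z\right)}{3} = \frac{8}{3} - \frac{\left(1 + j\right) \left(- 4 j - 4 z\right)}{3}$)
$\left(61 + h{\left(10,8 \right)}\right) k = \left(61 + \left(\frac{8}{3} + \frac{4}{3} \cdot 10 + \frac{4}{3} \cdot 8 + \frac{4 \cdot 10^{2}}{3} + \frac{4}{3} \cdot 10 \cdot 8\right)\right) \left(-40\right) = \left(61 + \left(\frac{8}{3} + \frac{40}{3} + \frac{32}{3} + \frac{4}{3} \cdot 100 + \frac{320}{3}\right)\right) \left(-40\right) = \left(61 + \left(\frac{8}{3} + \frac{40}{3} + \frac{32}{3} + \frac{400}{3} + \frac{320}{3}\right)\right) \left(-40\right) = \left(61 + \frac{800}{3}\right) \left(-40\right) = \frac{983}{3} \left(-40\right) = - \frac{39320}{3}$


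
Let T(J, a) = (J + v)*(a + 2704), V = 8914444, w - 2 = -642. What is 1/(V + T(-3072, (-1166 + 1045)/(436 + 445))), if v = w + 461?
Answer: 881/109408311 ≈ 8.0524e-6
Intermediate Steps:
w = -640 (w = 2 - 642 = -640)
v = -179 (v = -640 + 461 = -179)
T(J, a) = (-179 + J)*(2704 + a) (T(J, a) = (J - 179)*(a + 2704) = (-179 + J)*(2704 + a))
1/(V + T(-3072, (-1166 + 1045)/(436 + 445))) = 1/(8914444 + (-484016 - 179*(-1166 + 1045)/(436 + 445) + 2704*(-3072) - 3072*(-1166 + 1045)/(436 + 445))) = 1/(8914444 + (-484016 - (-21659)/881 - 8306688 - (-371712)/881)) = 1/(8914444 + (-484016 - 179*(-121/881) - 8306688 - 3072*(-121/881))) = 1/(8914444 + (-484016 + 21659/881 - 8306688 + 371712/881)) = 1/(8914444 - 7744216853/881) = 1/(109408311/881) = 881/109408311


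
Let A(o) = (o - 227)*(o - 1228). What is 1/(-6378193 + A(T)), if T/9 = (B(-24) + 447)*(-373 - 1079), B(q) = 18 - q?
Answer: 1/40844612340727 ≈ 2.4483e-14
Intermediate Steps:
T = -6390252 (T = 9*(((18 - 1*(-24)) + 447)*(-373 - 1079)) = 9*(((18 + 24) + 447)*(-1452)) = 9*((42 + 447)*(-1452)) = 9*(489*(-1452)) = 9*(-710028) = -6390252)
A(o) = (-1228 + o)*(-227 + o) (A(o) = (-227 + o)*(-1228 + o) = (-1228 + o)*(-227 + o))
1/(-6378193 + A(T)) = 1/(-6378193 + (278756 + (-6390252)² - 1455*(-6390252))) = 1/(-6378193 + (278756 + 40835320623504 + 9297816660)) = 1/(-6378193 + 40844618718920) = 1/40844612340727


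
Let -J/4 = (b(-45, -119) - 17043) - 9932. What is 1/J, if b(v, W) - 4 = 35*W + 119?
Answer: 1/124068 ≈ 8.0601e-6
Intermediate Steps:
b(v, W) = 123 + 35*W (b(v, W) = 4 + (35*W + 119) = 4 + (119 + 35*W) = 123 + 35*W)
J = 124068 (J = -4*(((123 + 35*(-119)) - 17043) - 9932) = -4*(((123 - 4165) - 17043) - 9932) = -4*((-4042 - 17043) - 9932) = -4*(-21085 - 9932) = -4*(-31017) = 124068)
1/J = 1/124068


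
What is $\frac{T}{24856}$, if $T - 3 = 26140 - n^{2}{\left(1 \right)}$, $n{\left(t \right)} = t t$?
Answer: $\frac{13071}{12428} \approx 1.0517$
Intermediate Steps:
$n{\left(t \right)} = t^{2}$
$T = 26142$ ($T = 3 + \left(26140 - \left(1^{2}\right)^{2}\right) = 3 + \left(26140 - 1^{2}\right) = 3 + \left(26140 - 1\right) = 3 + 26139 = 26142$)
$\frac{T}{24856} = \frac{26142}{24856} = 26142 \cdot \frac{1}{24856} = \frac{13071}{12428}$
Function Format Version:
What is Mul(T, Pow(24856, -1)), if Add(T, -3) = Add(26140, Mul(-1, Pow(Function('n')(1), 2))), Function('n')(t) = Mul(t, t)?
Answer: Rational(13071, 12428) ≈ 1.0517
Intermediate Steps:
Function('n')(t) = Pow(t, 2)
T = 26142 (T = Add(3, Add(26140, Mul(-1, Pow(Pow(1, 2), 2)))) = Add(3, Add(26140, Mul(-1, Pow(1, 2)))) = Add(3, Add(26140, Mul(-1, 1))) = Add(3, Add(26140, -1)) = Add(3, 26139) = 26142)
Mul(T, Pow(24856, -1)) = Mul(26142, Pow(24856, -1)) = Mul(26142, Rational(1, 24856)) = Rational(13071, 12428)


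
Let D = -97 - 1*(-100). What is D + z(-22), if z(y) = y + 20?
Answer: 1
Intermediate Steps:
z(y) = 20 + y
D = 3 (D = -97 + 100 = 3)
D + z(-22) = 3 + (20 - 22) = 3 - 2 = 1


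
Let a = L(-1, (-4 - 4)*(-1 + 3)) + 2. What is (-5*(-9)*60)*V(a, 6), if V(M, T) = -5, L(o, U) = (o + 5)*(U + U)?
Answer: -13500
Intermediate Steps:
L(o, U) = 2*U*(5 + o) (L(o, U) = (5 + o)*(2*U) = 2*U*(5 + o))
a = -126 (a = 2*((-4 - 4)*(-1 + 3))*(5 - 1) + 2 = 2*(-8*2)*4 + 2 = 2*(-16)*4 + 2 = -128 + 2 = -126)
(-5*(-9)*60)*V(a, 6) = (-5*(-9)*60)*(-5) = (45*60)*(-5) = 2700*(-5) = -13500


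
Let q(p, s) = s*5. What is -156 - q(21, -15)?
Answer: -81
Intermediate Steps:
q(p, s) = 5*s
-156 - q(21, -15) = -156 - 5*(-15) = -156 - 1*(-75) = -156 + 75 = -81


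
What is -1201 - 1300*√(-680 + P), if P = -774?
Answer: -1201 - 1300*I*√1454 ≈ -1201.0 - 49571.0*I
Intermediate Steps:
-1201 - 1300*√(-680 + P) = -1201 - 1300*√(-680 - 774) = -1201 - 1300*I*√1454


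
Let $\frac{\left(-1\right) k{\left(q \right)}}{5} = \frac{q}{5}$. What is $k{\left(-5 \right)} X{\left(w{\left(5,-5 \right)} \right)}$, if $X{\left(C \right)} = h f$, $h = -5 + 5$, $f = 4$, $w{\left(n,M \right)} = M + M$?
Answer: $0$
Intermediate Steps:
$w{\left(n,M \right)} = 2 M$
$h = 0$
$k{\left(q \right)} = - q$ ($k{\left(q \right)} = - 5 \frac{q}{5} = - q$)
$X{\left(C \right)} = 0$ ($X{\left(C \right)} = 0 \cdot 4 = 0$)
$k{\left(-5 \right)} X{\left(w{\left(5,-5 \right)} \right)} = \left(-1\right) \left(-5\right) 0 = 5 \cdot 0 = 0$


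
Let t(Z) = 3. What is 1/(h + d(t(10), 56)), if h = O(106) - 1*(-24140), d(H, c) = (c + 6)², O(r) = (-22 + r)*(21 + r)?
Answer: 1/38652 ≈ 2.5872e-5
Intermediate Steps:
d(H, c) = (6 + c)²
h = 34808 (h = (-462 + 106² - 1*106) - 1*(-24140) = (-462 + 11236 - 106) + 24140 = 10668 + 24140 = 34808)
1/(h + d(t(10), 56)) = 1/(34808 + (6 + 56)²) = 1/(34808 + 62²) = 1/(34808 + 3844) = 1/38652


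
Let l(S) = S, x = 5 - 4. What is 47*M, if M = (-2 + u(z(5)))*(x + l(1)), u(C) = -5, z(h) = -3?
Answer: -658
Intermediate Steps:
x = 1
M = -14 (M = (-2 - 5)*(1 + 1) = -7*2 = -14)
47*M = 47*(-14) = -658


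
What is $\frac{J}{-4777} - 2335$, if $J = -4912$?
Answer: $- \frac{11149383}{4777} \approx -2334.0$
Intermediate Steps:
$\frac{J}{-4777} - 2335 = - \frac{4912}{-4777} - 2335 = \left(-4912\right) \left(- \frac{1}{4777}\right) - 2335 = \frac{4912}{4777} - 2335 = - \frac{11149383}{4777}$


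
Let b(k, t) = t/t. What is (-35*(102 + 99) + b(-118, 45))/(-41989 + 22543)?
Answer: 3517/9723 ≈ 0.36172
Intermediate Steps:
b(k, t) = 1
(-35*(102 + 99) + b(-118, 45))/(-41989 + 22543) = (-35*(102 + 99) + 1)/(-41989 + 22543) = (-35*201 + 1)/(-19446) = (-7035 + 1)*(-1/19446) = -7034*(-1/19446) = 3517/9723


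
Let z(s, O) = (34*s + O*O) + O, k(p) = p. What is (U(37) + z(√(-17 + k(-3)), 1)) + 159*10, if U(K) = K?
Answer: 1629 + 68*I*√5 ≈ 1629.0 + 152.05*I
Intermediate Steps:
z(s, O) = O + O² + 34*s (z(s, O) = (34*s + O²) + O = (O² + 34*s) + O = O + O² + 34*s)
(U(37) + z(√(-17 + k(-3)), 1)) + 159*10 = (37 + (1 + 1² + 34*√(-17 - 3))) + 159*10 = (37 + (1 + 1 + 34*√(-20))) + 1590 = (37 + (1 + 1 + 34*(2*I*√5))) + 1590 = (37 + (1 + 1 + 68*I*√5)) + 1590 = (37 + (2 + 68*I*√5)) + 1590 = (39 + 68*I*√5) + 1590 = 1629 + 68*I*√5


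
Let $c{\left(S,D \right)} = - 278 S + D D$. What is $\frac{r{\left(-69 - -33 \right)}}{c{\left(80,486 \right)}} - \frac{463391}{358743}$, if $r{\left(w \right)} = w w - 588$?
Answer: $- \frac{24722823688}{19188804327} \approx -1.2884$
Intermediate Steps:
$c{\left(S,D \right)} = D^{2} - 278 S$ ($c{\left(S,D \right)} = - 278 S + D^{2} = D^{2} - 278 S$)
$r{\left(w \right)} = -588 + w^{2}$ ($r{\left(w \right)} = w^{2} - 588 = -588 + w^{2}$)
$\frac{r{\left(-69 - -33 \right)}}{c{\left(80,486 \right)}} - \frac{463391}{358743} = \frac{-588 + \left(-69 - -33\right)^{2}}{486^{2} - 22240} - \frac{463391}{358743} = \frac{-588 + \left(-69 + 33\right)^{2}}{236196 - 22240} - \frac{463391}{358743} = \frac{-588 + \left(-36\right)^{2}}{213956} - \frac{463391}{358743} = \left(-588 + 1296\right) \frac{1}{213956} - \frac{463391}{358743} = 708 \cdot \frac{1}{213956} - \frac{463391}{358743} = \frac{177}{53489} - \frac{463391}{358743} = - \frac{24722823688}{19188804327}$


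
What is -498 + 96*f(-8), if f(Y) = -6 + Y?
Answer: -1842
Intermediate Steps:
-498 + 96*f(-8) = -498 + 96*(-6 - 8) = -498 + 96*(-14) = -498 - 1344 = -1842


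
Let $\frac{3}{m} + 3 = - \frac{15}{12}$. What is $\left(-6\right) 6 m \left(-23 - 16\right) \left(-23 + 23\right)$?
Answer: $0$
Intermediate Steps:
$m = - \frac{12}{17}$ ($m = \frac{3}{-3 - \frac{15}{12}} = \frac{3}{-3 - \frac{5}{4}} = \frac{3}{- \frac{17}{4}} = 3 \left(- \frac{4}{17}\right) = - \frac{12}{17} \approx -0.70588$)
$\left(-6\right) 6 m \left(-23 - 16\right) \left(-23 + 23\right) = \left(-6\right) 6 \left(- \frac{12}{17}\right) \left(-23 - 16\right) \left(-23 + 23\right) = \left(-36\right) \left(- \frac{12}{17}\right) \left(\left(-39\right) 0\right) = \frac{432}{17} \cdot 0 = 0$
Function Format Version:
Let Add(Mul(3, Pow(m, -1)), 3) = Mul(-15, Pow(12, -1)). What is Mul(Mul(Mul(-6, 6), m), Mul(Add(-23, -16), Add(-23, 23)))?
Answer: 0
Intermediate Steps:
m = Rational(-12, 17) (m = Mul(3, Pow(Add(-3, Mul(-15, Pow(12, -1))), -1)) = Mul(3, Pow(Add(-3, Mul(-15, Rational(1, 12))), -1)) = Mul(3, Pow(Add(-3, Rational(-5, 4)), -1)) = Mul(3, Pow(Rational(-17, 4), -1)) = Mul(3, Rational(-4, 17)) = Rational(-12, 17) ≈ -0.70588)
Mul(Mul(Mul(-6, 6), m), Mul(Add(-23, -16), Add(-23, 23))) = Mul(Mul(Mul(-6, 6), Rational(-12, 17)), Mul(Add(-23, -16), Add(-23, 23))) = Mul(Mul(-36, Rational(-12, 17)), Mul(-39, 0)) = Mul(Rational(432, 17), 0) = 0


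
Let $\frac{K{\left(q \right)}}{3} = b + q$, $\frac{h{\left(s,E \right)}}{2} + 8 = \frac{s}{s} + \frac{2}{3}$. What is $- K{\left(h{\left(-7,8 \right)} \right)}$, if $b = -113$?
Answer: $377$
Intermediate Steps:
$h{\left(s,E \right)} = - \frac{38}{3}$ ($h{\left(s,E \right)} = -16 + 2 \left(\frac{s}{s} + \frac{2}{3}\right) = -16 + 2 \left(1 + 2 \cdot \frac{1}{3}\right) = -16 + 2 \left(1 + \frac{2}{3}\right) = -16 + 2 \cdot \frac{5}{3} = -16 + \frac{10}{3} = - \frac{38}{3}$)
$K{\left(q \right)} = -339 + 3 q$ ($K{\left(q \right)} = 3 \left(-113 + q\right) = -339 + 3 q$)
$- K{\left(h{\left(-7,8 \right)} \right)} = - (-339 + 3 \left(- \frac{38}{3}\right)) = - (-339 - 38) = \left(-1\right) \left(-377\right) = 377$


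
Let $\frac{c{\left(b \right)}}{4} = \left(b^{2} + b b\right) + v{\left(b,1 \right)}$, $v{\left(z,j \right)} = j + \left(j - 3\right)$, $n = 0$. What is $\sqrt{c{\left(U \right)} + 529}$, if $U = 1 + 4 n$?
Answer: $\sqrt{533} \approx 23.087$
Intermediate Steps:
$U = 1$ ($U = 1 + 4 \cdot 0 = 1 + 0 = 1$)
$v{\left(z,j \right)} = -3 + 2 j$ ($v{\left(z,j \right)} = j + \left(-3 + j\right) = -3 + 2 j$)
$c{\left(b \right)} = -4 + 8 b^{2}$ ($c{\left(b \right)} = 4 \left(\left(b^{2} + b b\right) + \left(-3 + 2 \cdot 1\right)\right) = 4 \left(\left(b^{2} + b^{2}\right) + \left(-3 + 2\right)\right) = 4 \left(2 b^{2} - 1\right) = 4 \left(-1 + 2 b^{2}\right) = -4 + 8 b^{2}$)
$\sqrt{c{\left(U \right)} + 529} = \sqrt{\left(-4 + 8 \cdot 1^{2}\right) + 529} = \sqrt{\left(-4 + 8 \cdot 1\right) + 529} = \sqrt{\left(-4 + 8\right) + 529} = \sqrt{4 + 529} = \sqrt{533}$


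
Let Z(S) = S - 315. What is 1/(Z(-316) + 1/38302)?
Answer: -38302/24168561 ≈ -0.0015848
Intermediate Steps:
Z(S) = -315 + S
1/(Z(-316) + 1/38302) = 1/((-315 - 316) + 1/38302) = 1/(-631 + 1/38302) = 1/(-24168561/38302) = -38302/24168561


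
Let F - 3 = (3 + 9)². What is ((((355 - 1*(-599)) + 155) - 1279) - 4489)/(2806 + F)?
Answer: -4659/2953 ≈ -1.5777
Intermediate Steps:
F = 147 (F = 3 + (3 + 9)² = 3 + 12² = 3 + 144 = 147)
((((355 - 1*(-599)) + 155) - 1279) - 4489)/(2806 + F) = ((((355 - 1*(-599)) + 155) - 1279) - 4489)/(2806 + 147) = ((((355 + 599) + 155) - 1279) - 4489)/2953 = (((954 + 155) - 1279) - 4489)*(1/2953) = ((1109 - 1279) - 4489)*(1/2953) = (-170 - 4489)*(1/2953) = -4659*1/2953 = -4659/2953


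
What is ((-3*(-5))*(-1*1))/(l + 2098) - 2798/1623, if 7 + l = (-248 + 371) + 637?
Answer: -8001443/4627173 ≈ -1.7292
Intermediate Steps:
l = 753 (l = -7 + ((-248 + 371) + 637) = -7 + (123 + 637) = -7 + 760 = 753)
((-3*(-5))*(-1*1))/(l + 2098) - 2798/1623 = ((-3*(-5))*(-1*1))/(753 + 2098) - 2798/1623 = (15*(-1))/2851 - 2798*1/1623 = -15*1/2851 - 2798/1623 = -15/2851 - 2798/1623 = -8001443/4627173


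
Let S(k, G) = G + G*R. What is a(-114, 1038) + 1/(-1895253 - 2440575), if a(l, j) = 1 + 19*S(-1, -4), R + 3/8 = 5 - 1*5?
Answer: -201616003/4335828 ≈ -46.500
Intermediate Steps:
R = -3/8 (R = -3/8 + (5 - 1*5) = -3/8 + (5 - 5) = -3/8 + 0 = -3/8 ≈ -0.37500)
S(k, G) = 5*G/8 (S(k, G) = G + G*(-3/8) = G - 3*G/8 = 5*G/8)
a(l, j) = -93/2 (a(l, j) = 1 + 19*((5/8)*(-4)) = 1 + 19*(-5/2) = 1 - 95/2 = -93/2)
a(-114, 1038) + 1/(-1895253 - 2440575) = -93/2 + 1/(-1895253 - 2440575) = -93/2 + 1/(-4335828) = -93/2 - 1/4335828 = -201616003/4335828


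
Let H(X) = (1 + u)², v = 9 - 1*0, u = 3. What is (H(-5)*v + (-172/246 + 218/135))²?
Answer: 643377243664/30636225 ≈ 21001.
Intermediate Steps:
v = 9 (v = 9 + 0 = 9)
H(X) = 16 (H(X) = (1 + 3)² = 4² = 16)
(H(-5)*v + (-172/246 + 218/135))² = (16*9 + (-172/246 + 218/135))² = (144 + (-172*1/246 + 218*(1/135)))² = (144 + (-86/123 + 218/135))² = (144 + 5068/5535)² = (802108/5535)² = 643377243664/30636225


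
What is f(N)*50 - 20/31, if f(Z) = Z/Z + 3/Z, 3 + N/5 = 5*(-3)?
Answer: 4435/93 ≈ 47.688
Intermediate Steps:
N = -90 (N = -15 + 5*(5*(-3)) = -15 + 5*(-15) = -15 - 75 = -90)
f(Z) = 1 + 3/Z
f(N)*50 - 20/31 = ((3 - 90)/(-90))*50 - 20/31 = -1/90*(-87)*50 - 20*1/31 = (29/30)*50 - 20/31 = 145/3 - 20/31 = 4435/93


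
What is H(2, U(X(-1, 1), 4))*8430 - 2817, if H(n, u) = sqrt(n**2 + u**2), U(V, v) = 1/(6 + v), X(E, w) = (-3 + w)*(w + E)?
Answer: -2817 + 843*sqrt(401) ≈ 14064.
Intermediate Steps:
X(E, w) = (-3 + w)*(E + w)
H(2, U(X(-1, 1), 4))*8430 - 2817 = sqrt(2**2 + (1/(6 + 4))**2)*8430 - 2817 = sqrt(4 + (1/10)**2)*8430 - 2817 = sqrt(4 + 1/100)*8430 - 2817 = sqrt(401/100)*8430 - 2817 = (sqrt(401)/10)*8430 - 2817 = 843*sqrt(401) - 2817 = -2817 + 843*sqrt(401)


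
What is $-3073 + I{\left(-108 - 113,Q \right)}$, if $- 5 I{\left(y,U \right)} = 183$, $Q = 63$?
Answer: $- \frac{15548}{5} \approx -3109.6$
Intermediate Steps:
$I{\left(y,U \right)} = - \frac{183}{5}$ ($I{\left(y,U \right)} = \left(- \frac{1}{5}\right) 183 = - \frac{183}{5}$)
$-3073 + I{\left(-108 - 113,Q \right)} = -3073 - \frac{183}{5} = - \frac{15548}{5}$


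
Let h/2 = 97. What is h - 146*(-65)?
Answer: 9684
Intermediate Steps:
h = 194 (h = 2*97 = 194)
h - 146*(-65) = 194 - 146*(-65) = 194 + 9490 = 9684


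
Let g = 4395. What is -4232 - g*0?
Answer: -4232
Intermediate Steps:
-4232 - g*0 = -4232 - 4395*0 = -4232 - 1*0 = -4232 + 0 = -4232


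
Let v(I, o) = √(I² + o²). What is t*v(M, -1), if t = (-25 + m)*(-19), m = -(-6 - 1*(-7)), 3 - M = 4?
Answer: 494*√2 ≈ 698.62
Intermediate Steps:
M = -1 (M = 3 - 1*4 = 3 - 4 = -1)
m = -1 (m = -(-6 + 7) = -1*1 = -1)
t = 494 (t = (-25 - 1)*(-19) = -26*(-19) = 494)
t*v(M, -1) = 494*√((-1)² + (-1)²) = 494*√(1 + 1) = 494*√2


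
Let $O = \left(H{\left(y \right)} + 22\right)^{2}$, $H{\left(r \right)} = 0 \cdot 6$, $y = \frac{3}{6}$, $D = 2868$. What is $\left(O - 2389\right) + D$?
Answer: $963$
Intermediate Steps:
$y = \frac{1}{2}$ ($y = 3 \cdot \frac{1}{6} = \frac{1}{2} \approx 0.5$)
$H{\left(r \right)} = 0$
$O = 484$ ($O = \left(0 + 22\right)^{2} = 22^{2} = 484$)
$\left(O - 2389\right) + D = \left(484 - 2389\right) + 2868 = -1905 + 2868 = 963$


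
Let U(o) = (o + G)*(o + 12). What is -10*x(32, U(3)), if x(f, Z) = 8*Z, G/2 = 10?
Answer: -27600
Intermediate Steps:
G = 20 (G = 2*10 = 20)
U(o) = (12 + o)*(20 + o) (U(o) = (o + 20)*(o + 12) = (20 + o)*(12 + o) = (12 + o)*(20 + o))
-10*x(32, U(3)) = -80*(240 + 3² + 32*3) = -80*(240 + 9 + 96) = -80*345 = -10*2760 = -27600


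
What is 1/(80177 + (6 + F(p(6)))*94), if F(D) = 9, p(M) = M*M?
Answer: 1/81587 ≈ 1.2257e-5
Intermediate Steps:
p(M) = M²
1/(80177 + (6 + F(p(6)))*94) = 1/(80177 + (6 + 9)*94) = 1/(80177 + 15*94) = 1/(80177 + 1410) = 1/81587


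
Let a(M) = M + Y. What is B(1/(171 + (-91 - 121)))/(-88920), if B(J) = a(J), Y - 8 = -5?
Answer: -61/1822860 ≈ -3.3464e-5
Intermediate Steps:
Y = 3 (Y = 8 - 5 = 3)
a(M) = 3 + M (a(M) = M + 3 = 3 + M)
B(J) = 3 + J
B(1/(171 + (-91 - 121)))/(-88920) = (3 + 1/(171 + (-91 - 121)))/(-88920) = (3 + 1/(171 - 212))*(-1/88920) = (3 + 1/(-41))*(-1/88920) = (3 - 1/41)*(-1/88920) = (122/41)*(-1/88920) = -61/1822860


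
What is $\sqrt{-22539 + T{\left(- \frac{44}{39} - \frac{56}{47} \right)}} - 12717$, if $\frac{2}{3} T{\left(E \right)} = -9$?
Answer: $-12717 + \frac{i \sqrt{90210}}{2} \approx -12717.0 + 150.17 i$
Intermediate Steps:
$T{\left(E \right)} = - \frac{27}{2}$ ($T{\left(E \right)} = \frac{3}{2} \left(-9\right) = - \frac{27}{2}$)
$\sqrt{-22539 + T{\left(- \frac{44}{39} - \frac{56}{47} \right)}} - 12717 = \sqrt{-22539 - \frac{27}{2}} - 12717 = \sqrt{- \frac{45105}{2}} - 12717 = \frac{i \sqrt{90210}}{2} - 12717 = -12717 + \frac{i \sqrt{90210}}{2}$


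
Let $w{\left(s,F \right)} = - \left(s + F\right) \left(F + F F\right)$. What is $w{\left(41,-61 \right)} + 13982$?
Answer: $87182$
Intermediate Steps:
$w{\left(s,F \right)} = - \left(F + s\right) \left(F + F^{2}\right)$
$w{\left(41,-61 \right)} + 13982 = \left(-1\right) \left(-61\right) \left(-61 + 41 + \left(-61\right)^{2} - 2501\right) + 13982 = \left(-1\right) \left(-61\right) \left(-61 + 41 + 3721 - 2501\right) + 13982 = \left(-1\right) \left(-61\right) 1200 + 13982 = 73200 + 13982 = 87182$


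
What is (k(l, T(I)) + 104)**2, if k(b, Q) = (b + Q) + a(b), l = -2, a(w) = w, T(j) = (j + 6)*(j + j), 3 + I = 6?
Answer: 23716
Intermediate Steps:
I = 3 (I = -3 + 6 = 3)
T(j) = 2*j*(6 + j) (T(j) = (6 + j)*(2*j) = 2*j*(6 + j))
k(b, Q) = Q + 2*b (k(b, Q) = (b + Q) + b = (Q + b) + b = Q + 2*b)
(k(l, T(I)) + 104)**2 = ((2*3*(6 + 3) + 2*(-2)) + 104)**2 = ((2*3*9 - 4) + 104)**2 = ((54 - 4) + 104)**2 = (50 + 104)**2 = 154**2 = 23716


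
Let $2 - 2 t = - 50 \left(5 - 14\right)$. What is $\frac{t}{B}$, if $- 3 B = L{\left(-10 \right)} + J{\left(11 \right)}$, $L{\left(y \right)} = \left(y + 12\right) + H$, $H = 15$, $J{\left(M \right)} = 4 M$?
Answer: $\frac{672}{61} \approx 11.016$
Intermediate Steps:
$t = -224$ ($t = 1 - \frac{\left(-50\right) \left(5 - 14\right)}{2} = 1 - \frac{\left(-50\right) \left(-9\right)}{2} = 1 - 225 = -224$)
$L{\left(y \right)} = 27 + y$ ($L{\left(y \right)} = \left(y + 12\right) + 15 = \left(12 + y\right) + 15 = 27 + y$)
$B = - \frac{61}{3}$ ($B = - \frac{\left(27 - 10\right) + 4 \cdot 11}{3} = - \frac{17 + 44}{3} = \left(- \frac{1}{3}\right) 61 = - \frac{61}{3} \approx -20.333$)
$\frac{t}{B} = - \frac{224}{- \frac{61}{3}} = \left(-224\right) \left(- \frac{3}{61}\right) = \frac{672}{61}$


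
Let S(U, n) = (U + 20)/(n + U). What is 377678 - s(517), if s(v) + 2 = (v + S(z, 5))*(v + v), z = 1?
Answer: -160517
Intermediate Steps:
S(U, n) = (20 + U)/(U + n)
s(v) = -2 + 2*v*(7/2 + v) (s(v) = -2 + (v + (20 + 1)/(1 + 5))*(v + v) = -2 + (v + 21/6)*(2*v) = -2 + (v + (1/6)*21)*(2*v) = -2 + (v + 7/2)*(2*v) = -2 + (7/2 + v)*(2*v) = -2 + 2*v*(7/2 + v))
377678 - s(517) = 377678 - (-2 + 2*517**2 + 7*517) = 377678 - (-2 + 2*267289 + 3619) = 377678 - (-2 + 534578 + 3619) = 377678 - 1*538195 = 377678 - 538195 = -160517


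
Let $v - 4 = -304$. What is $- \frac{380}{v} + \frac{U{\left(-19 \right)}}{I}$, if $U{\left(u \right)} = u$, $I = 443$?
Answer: $\frac{8132}{6645} \approx 1.2238$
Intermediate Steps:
$v = -300$ ($v = 4 - 304 = -300$)
$- \frac{380}{v} + \frac{U{\left(-19 \right)}}{I} = - \frac{380}{-300} - \frac{19}{443} = \left(-380\right) \left(- \frac{1}{300}\right) - \frac{19}{443} = \frac{19}{15} - \frac{19}{443} = \frac{8132}{6645}$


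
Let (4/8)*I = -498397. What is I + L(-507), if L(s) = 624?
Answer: -996170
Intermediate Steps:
I = -996794 (I = 2*(-498397) = -996794)
I + L(-507) = -996794 + 624 = -996170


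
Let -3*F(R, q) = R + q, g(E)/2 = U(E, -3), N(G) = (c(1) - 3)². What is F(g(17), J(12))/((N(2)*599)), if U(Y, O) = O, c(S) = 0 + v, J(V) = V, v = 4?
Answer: -2/599 ≈ -0.0033389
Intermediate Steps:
c(S) = 4 (c(S) = 0 + 4 = 4)
N(G) = 1 (N(G) = (4 - 3)² = 1² = 1)
g(E) = -6 (g(E) = 2*(-3) = -6)
F(R, q) = -R/3 - q/3 (F(R, q) = -(R + q)/3 = -R/3 - q/3)
F(g(17), J(12))/((N(2)*599)) = (-⅓*(-6) - ⅓*12)/((1*599)) = (2 - 4)/599 = -2*1/599 = -2/599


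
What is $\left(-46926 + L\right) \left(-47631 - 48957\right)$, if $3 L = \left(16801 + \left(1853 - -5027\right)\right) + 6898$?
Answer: $3547967004$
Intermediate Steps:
$L = 10193$ ($L = \frac{\left(16801 + \left(1853 - -5027\right)\right) + 6898}{3} = \frac{\left(16801 + \left(1853 + 5027\right)\right) + 6898}{3} = \frac{\left(16801 + 6880\right) + 6898}{3} = \frac{23681 + 6898}{3} = \frac{1}{3} \cdot 30579 = 10193$)
$\left(-46926 + L\right) \left(-47631 - 48957\right) = \left(-46926 + 10193\right) \left(-47631 - 48957\right) = \left(-36733\right) \left(-96588\right) = 3547967004$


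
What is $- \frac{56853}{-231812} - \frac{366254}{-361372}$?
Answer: $\frac{26361788641}{20942591516} \approx 1.2588$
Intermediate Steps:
$- \frac{56853}{-231812} - \frac{366254}{-361372} = \left(-56853\right) \left(- \frac{1}{231812}\right) - - \frac{183127}{180686} = \frac{56853}{231812} + \frac{183127}{180686} = \frac{26361788641}{20942591516}$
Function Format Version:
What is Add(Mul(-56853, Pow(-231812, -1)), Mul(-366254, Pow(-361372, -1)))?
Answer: Rational(26361788641, 20942591516) ≈ 1.2588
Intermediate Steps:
Add(Mul(-56853, Pow(-231812, -1)), Mul(-366254, Pow(-361372, -1))) = Add(Mul(-56853, Rational(-1, 231812)), Mul(-366254, Rational(-1, 361372))) = Add(Rational(56853, 231812), Rational(183127, 180686)) = Rational(26361788641, 20942591516)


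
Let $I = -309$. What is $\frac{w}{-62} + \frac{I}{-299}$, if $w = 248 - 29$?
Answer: $- \frac{46323}{18538} \approx -2.4988$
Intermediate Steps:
$w = 219$
$\frac{w}{-62} + \frac{I}{-299} = \frac{219}{-62} - \frac{309}{-299} = 219 \left(- \frac{1}{62}\right) - - \frac{309}{299} = - \frac{219}{62} + \frac{309}{299} = - \frac{46323}{18538}$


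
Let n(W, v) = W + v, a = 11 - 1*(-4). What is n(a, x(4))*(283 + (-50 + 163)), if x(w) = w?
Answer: 7524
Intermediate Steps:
a = 15 (a = 11 + 4 = 15)
n(a, x(4))*(283 + (-50 + 163)) = (15 + 4)*(283 + (-50 + 163)) = 19*(283 + 113) = 19*396 = 7524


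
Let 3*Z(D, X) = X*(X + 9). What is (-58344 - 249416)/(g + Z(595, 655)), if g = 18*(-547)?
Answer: -461640/202691 ≈ -2.2776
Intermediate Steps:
g = -9846
Z(D, X) = X*(9 + X)/3 (Z(D, X) = (X*(X + 9))/3 = (X*(9 + X))/3 = X*(9 + X)/3)
(-58344 - 249416)/(g + Z(595, 655)) = (-58344 - 249416)/(-9846 + (⅓)*655*(9 + 655)) = -307760/(-9846 + (⅓)*655*664) = -307760/(-9846 + 434920/3) = -307760/405382/3 = -307760*3/405382 = -461640/202691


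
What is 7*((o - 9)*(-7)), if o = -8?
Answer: 833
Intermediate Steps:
o = -8 (o = -4*2 = -8)
7*((o - 9)*(-7)) = 7*((-8 - 9)*(-7)) = 7*(-17*(-7)) = 7*119 = 833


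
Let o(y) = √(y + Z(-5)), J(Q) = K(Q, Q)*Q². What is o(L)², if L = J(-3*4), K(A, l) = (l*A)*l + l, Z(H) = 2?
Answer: -250558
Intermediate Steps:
K(A, l) = l + A*l² (K(A, l) = (A*l)*l + l = A*l² + l = l + A*l²)
J(Q) = Q³*(1 + Q²) (J(Q) = (Q*(1 + Q*Q))*Q² = (Q*(1 + Q²))*Q² = Q³*(1 + Q²))
L = -250560 (L = (-3*4)³ + (-3*4)⁵ = (-12)³ + (-12)⁵ = -1728 - 248832 = -250560)
o(y) = √(2 + y) (o(y) = √(y + 2) = √(2 + y))
o(L)² = (√(2 - 250560))² = (√(-250558))² = (I*√250558)² = -250558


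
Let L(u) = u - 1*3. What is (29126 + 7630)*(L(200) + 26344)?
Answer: 975540996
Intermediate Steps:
L(u) = -3 + u (L(u) = u - 3 = -3 + u)
(29126 + 7630)*(L(200) + 26344) = (29126 + 7630)*((-3 + 200) + 26344) = 36756*(197 + 26344) = 36756*26541 = 975540996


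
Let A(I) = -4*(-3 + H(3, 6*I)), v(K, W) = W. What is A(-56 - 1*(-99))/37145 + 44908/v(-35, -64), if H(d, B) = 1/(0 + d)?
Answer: -1251080233/1782960 ≈ -701.69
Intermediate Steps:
H(d, B) = 1/d
A(I) = 32/3 (A(I) = -4*(-3 + 1/3) = -4*(-3 + ⅓) = -4*(-8/3) = 32/3)
A(-56 - 1*(-99))/37145 + 44908/v(-35, -64) = (32/3)/37145 + 44908/(-64) = (32/3)*(1/37145) + 44908*(-1/64) = 32/111435 - 11227/16 = -1251080233/1782960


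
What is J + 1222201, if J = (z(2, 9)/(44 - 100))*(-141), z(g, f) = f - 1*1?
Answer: 8555548/7 ≈ 1.2222e+6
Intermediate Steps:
z(g, f) = -1 + f (z(g, f) = f - 1 = -1 + f)
J = 141/7 (J = ((-1 + 9)/(44 - 100))*(-141) = (8/(-56))*(-141) = -1/56*8*(-141) = -⅐*(-141) = 141/7 ≈ 20.143)
J + 1222201 = 141/7 + 1222201 = 8555548/7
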